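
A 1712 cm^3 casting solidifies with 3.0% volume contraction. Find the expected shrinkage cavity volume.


Formula: V_shrink = V_casting * shrinkage_pct / 100
V_shrink = 1712 cm^3 * 3.0 / 100 = 51.3600 cm^3

Answer: 51.3600 cm^3


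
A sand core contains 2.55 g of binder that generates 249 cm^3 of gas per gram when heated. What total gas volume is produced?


Formula: V_gas = W_binder * gas_evolution_rate
V = 2.55 g * 249 cm^3/g = 634.9500 cm^3

Final answer: 634.9500 cm^3


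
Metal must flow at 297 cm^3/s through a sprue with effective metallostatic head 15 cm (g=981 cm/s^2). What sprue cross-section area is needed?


Formula: v = sqrt(2*g*h), A = Q/v
Velocity: v = sqrt(2 * 981 * 15) = sqrt(29430) = 171.5517 cm/s
Sprue area: A = Q / v = 297 / 171.5517 = 1.7313 cm^2

1.7313 cm^2


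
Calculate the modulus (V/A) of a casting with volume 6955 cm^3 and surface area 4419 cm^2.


Formula: Casting Modulus M = V / A
M = 6955 cm^3 / 4419 cm^2 = 1.5739 cm

Answer: 1.5739 cm


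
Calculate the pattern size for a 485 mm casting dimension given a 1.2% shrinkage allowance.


Formula: L_pattern = L_casting * (1 + shrinkage_rate/100)
Shrinkage factor = 1 + 1.2/100 = 1.012
L_pattern = 485 mm * 1.012 = 490.8200 mm


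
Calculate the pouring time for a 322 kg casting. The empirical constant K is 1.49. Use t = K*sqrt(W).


Formula: t = K * sqrt(W)
sqrt(W) = sqrt(322) = 17.94436
t = 1.49 * 17.94436 = 26.7371 s

Answer: 26.7371 s


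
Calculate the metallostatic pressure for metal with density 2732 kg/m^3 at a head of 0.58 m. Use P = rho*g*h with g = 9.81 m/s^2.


Formula: P = rho * g * h
rho * g = 2732 * 9.81 = 26800.92 N/m^3
P = 26800.92 * 0.58 = 15544.5336 Pa

Answer: 15544.5336 Pa


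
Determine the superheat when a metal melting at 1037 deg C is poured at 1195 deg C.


Formula: Superheat = T_pour - T_melt
Superheat = 1195 - 1037 = 158 deg C

Answer: 158 deg C


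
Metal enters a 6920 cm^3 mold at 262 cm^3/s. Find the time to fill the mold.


Formula: t_fill = V_mold / Q_flow
t = 6920 cm^3 / 262 cm^3/s = 26.4122 s


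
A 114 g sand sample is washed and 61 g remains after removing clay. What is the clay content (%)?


Formula: Clay% = (W_total - W_washed) / W_total * 100
Clay mass = 114 - 61 = 53 g
Clay% = 53 / 114 * 100 = 46.4912%

46.4912%


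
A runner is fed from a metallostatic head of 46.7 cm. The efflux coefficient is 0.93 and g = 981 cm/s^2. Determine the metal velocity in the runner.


Formula: v = Cd * sqrt(2 * g * h)  (Torricelli with discharge coefficient)
2*g*h = 2 * 981 * 46.7 = 91625.4 cm^2/s^2
sqrt(91625.4) = 302.69688 cm/s
v = 0.93 * 302.69688 = 281.5081 cm/s


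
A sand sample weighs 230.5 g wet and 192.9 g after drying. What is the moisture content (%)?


Formula: MC = (W_wet - W_dry) / W_wet * 100
Water mass = 230.5 - 192.9 = 37.6 g
MC = 37.6 / 230.5 * 100 = 16.3124%

Answer: 16.3124%


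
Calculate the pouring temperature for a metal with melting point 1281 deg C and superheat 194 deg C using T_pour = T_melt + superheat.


Formula: T_pour = T_melt + Superheat
T_pour = 1281 + 194 = 1475 deg C

1475 deg C


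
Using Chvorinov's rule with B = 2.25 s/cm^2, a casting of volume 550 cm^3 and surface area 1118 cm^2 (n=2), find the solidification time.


Formula: t_s = B * (V/A)^n  (Chvorinov's rule, n=2)
Modulus M = V/A = 550/1118 = 0.491950 cm
M^2 = 0.491950^2 = 0.242015 cm^2
t_s = 2.25 * 0.242015 = 0.5445 s

Final answer: 0.5445 s


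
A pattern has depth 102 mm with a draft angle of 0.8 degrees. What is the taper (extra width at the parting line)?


Formula: taper = depth * tan(draft_angle)
tan(0.8 deg) = 0.0139635
taper = 102 mm * 0.0139635 = 1.4243 mm

Final answer: 1.4243 mm


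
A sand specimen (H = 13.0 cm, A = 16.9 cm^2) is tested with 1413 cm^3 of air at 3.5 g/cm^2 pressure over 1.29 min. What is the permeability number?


Formula: Permeability Number P = (V * H) / (p * A * t)
Numerator: V * H = 1413 * 13.0 = 18369.0
Denominator: p * A * t = 3.5 * 16.9 * 1.29 = 76.3035
P = 18369.0 / 76.3035 = 240.7360

Answer: 240.7360


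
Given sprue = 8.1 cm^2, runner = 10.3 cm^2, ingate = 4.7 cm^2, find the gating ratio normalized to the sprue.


Sprue:Runner:Ingate = 1 : 10.3/8.1 : 4.7/8.1 = 1:1.27:0.58

1:1.27:0.58


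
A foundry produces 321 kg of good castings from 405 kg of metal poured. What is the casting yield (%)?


Formula: Casting Yield = (W_good / W_total) * 100
Yield = (321 kg / 405 kg) * 100 = 79.2593%


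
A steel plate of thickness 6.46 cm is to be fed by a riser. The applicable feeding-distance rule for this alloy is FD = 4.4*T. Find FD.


Formula: FD = 4.4 * T  (riser feeding-distance rule)
FD = 4.4 * 6.46 cm = 28.4240 cm


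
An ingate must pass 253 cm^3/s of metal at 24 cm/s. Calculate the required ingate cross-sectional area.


Formula: A_ingate = Q / v  (continuity equation)
A = 253 cm^3/s / 24 cm/s = 10.5417 cm^2

Final answer: 10.5417 cm^2


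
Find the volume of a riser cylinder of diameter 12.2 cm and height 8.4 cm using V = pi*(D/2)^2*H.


Formula: V = pi * (D/2)^2 * H  (cylinder volume)
Radius = D/2 = 12.2/2 = 6.1 cm
V = pi * 6.1^2 * 8.4 = 981.9488 cm^3

981.9488 cm^3


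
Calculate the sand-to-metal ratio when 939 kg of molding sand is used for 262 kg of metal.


Formula: Sand-to-Metal Ratio = W_sand / W_metal
Ratio = 939 kg / 262 kg = 3.5840

Final answer: 3.5840


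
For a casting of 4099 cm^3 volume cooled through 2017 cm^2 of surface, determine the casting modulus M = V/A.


Formula: Casting Modulus M = V / A
M = 4099 cm^3 / 2017 cm^2 = 2.0322 cm


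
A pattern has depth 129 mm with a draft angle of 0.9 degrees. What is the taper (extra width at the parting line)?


Formula: taper = depth * tan(draft_angle)
tan(0.9 deg) = 0.0157093
taper = 129 mm * 0.0157093 = 2.0265 mm


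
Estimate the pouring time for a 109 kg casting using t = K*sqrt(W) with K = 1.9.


Formula: t = K * sqrt(W)
sqrt(W) = sqrt(109) = 10.44031
t = 1.9 * 10.44031 = 19.8366 s


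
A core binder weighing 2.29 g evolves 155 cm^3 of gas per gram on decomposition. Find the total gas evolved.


Formula: V_gas = W_binder * gas_evolution_rate
V = 2.29 g * 155 cm^3/g = 354.9500 cm^3

Answer: 354.9500 cm^3


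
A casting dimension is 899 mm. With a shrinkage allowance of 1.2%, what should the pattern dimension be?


Formula: L_pattern = L_casting * (1 + shrinkage_rate/100)
Shrinkage factor = 1 + 1.2/100 = 1.012
L_pattern = 899 mm * 1.012 = 909.7880 mm

Answer: 909.7880 mm


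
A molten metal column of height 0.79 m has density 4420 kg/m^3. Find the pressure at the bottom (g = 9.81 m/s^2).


Formula: P = rho * g * h
rho * g = 4420 * 9.81 = 43360.2 N/m^3
P = 43360.2 * 0.79 = 34254.5580 Pa

Final answer: 34254.5580 Pa


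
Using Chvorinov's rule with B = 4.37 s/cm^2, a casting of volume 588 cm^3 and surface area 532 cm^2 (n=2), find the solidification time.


Formula: t_s = B * (V/A)^n  (Chvorinov's rule, n=2)
Modulus M = V/A = 588/532 = 1.105263 cm
M^2 = 1.105263^2 = 1.221606 cm^2
t_s = 4.37 * 1.221606 = 5.3384 s

Final answer: 5.3384 s


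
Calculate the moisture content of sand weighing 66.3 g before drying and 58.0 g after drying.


Formula: MC = (W_wet - W_dry) / W_wet * 100
Water mass = 66.3 - 58.0 = 8.3 g
MC = 8.3 / 66.3 * 100 = 12.5189%

12.5189%


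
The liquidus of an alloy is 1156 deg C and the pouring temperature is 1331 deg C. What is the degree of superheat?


Formula: Superheat = T_pour - T_melt
Superheat = 1331 - 1156 = 175 deg C


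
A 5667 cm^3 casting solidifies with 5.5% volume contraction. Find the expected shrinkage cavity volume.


Formula: V_shrink = V_casting * shrinkage_pct / 100
V_shrink = 5667 cm^3 * 5.5 / 100 = 311.6850 cm^3

Final answer: 311.6850 cm^3


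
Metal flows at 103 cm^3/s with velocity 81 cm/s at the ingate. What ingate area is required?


Formula: A_ingate = Q / v  (continuity equation)
A = 103 cm^3/s / 81 cm/s = 1.2716 cm^2

Final answer: 1.2716 cm^2


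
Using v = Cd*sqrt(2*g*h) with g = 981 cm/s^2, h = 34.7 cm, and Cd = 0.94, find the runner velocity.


Formula: v = Cd * sqrt(2 * g * h)  (Torricelli with discharge coefficient)
2*g*h = 2 * 981 * 34.7 = 68081.4 cm^2/s^2
sqrt(68081.4) = 260.92413 cm/s
v = 0.94 * 260.92413 = 245.2687 cm/s

Final answer: 245.2687 cm/s


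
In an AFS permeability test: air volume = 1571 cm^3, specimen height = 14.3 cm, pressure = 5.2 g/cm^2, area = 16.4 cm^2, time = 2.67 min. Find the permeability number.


Formula: Permeability Number P = (V * H) / (p * A * t)
Numerator: V * H = 1571 * 14.3 = 22465.3
Denominator: p * A * t = 5.2 * 16.4 * 2.67 = 227.6976
P = 22465.3 / 227.6976 = 98.6629

Final answer: 98.6629


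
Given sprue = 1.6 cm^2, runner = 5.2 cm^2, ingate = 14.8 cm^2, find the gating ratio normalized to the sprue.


Sprue:Runner:Ingate = 1 : 5.2/1.6 : 14.8/1.6 = 1:3.25:9.25

Final answer: 1:3.25:9.25


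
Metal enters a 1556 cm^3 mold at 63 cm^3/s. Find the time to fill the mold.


Formula: t_fill = V_mold / Q_flow
t = 1556 cm^3 / 63 cm^3/s = 24.6984 s

24.6984 s


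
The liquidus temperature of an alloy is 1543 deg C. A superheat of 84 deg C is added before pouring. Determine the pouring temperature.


Formula: T_pour = T_melt + Superheat
T_pour = 1543 + 84 = 1627 deg C

Final answer: 1627 deg C


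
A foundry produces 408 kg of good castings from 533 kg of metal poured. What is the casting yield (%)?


Formula: Casting Yield = (W_good / W_total) * 100
Yield = (408 kg / 533 kg) * 100 = 76.5478%

Answer: 76.5478%


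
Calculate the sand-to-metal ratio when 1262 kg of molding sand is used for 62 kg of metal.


Formula: Sand-to-Metal Ratio = W_sand / W_metal
Ratio = 1262 kg / 62 kg = 20.3548

Answer: 20.3548


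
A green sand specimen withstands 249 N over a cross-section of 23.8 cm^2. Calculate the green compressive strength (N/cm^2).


Formula: Compressive Strength = Force / Area
Strength = 249 N / 23.8 cm^2 = 10.4622 N/cm^2

Answer: 10.4622 N/cm^2


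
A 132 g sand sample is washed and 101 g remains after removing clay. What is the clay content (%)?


Formula: Clay% = (W_total - W_washed) / W_total * 100
Clay mass = 132 - 101 = 31 g
Clay% = 31 / 132 * 100 = 23.4848%

Answer: 23.4848%


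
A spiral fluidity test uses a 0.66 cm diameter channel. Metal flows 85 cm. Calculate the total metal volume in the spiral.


Formula: V = pi * (d/2)^2 * L  (cylinder volume)
Radius = 0.66/2 = 0.33 cm
V = pi * 0.33^2 * 85 = 29.0802 cm^3

29.0802 cm^3


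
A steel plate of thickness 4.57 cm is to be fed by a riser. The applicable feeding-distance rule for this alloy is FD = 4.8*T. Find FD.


Formula: FD = 4.8 * T  (riser feeding-distance rule)
FD = 4.8 * 4.57 cm = 21.9360 cm

21.9360 cm


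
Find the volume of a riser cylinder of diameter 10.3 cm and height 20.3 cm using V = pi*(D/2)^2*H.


Formula: V = pi * (D/2)^2 * H  (cylinder volume)
Radius = D/2 = 10.3/2 = 5.15 cm
V = pi * 5.15^2 * 20.3 = 1691.4547 cm^3

Final answer: 1691.4547 cm^3


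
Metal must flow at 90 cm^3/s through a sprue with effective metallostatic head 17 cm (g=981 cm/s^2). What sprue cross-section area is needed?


Formula: v = sqrt(2*g*h), A = Q/v
Velocity: v = sqrt(2 * 981 * 17) = sqrt(33354) = 182.6308 cm/s
Sprue area: A = Q / v = 90 / 182.6308 = 0.4928 cm^2

Final answer: 0.4928 cm^2


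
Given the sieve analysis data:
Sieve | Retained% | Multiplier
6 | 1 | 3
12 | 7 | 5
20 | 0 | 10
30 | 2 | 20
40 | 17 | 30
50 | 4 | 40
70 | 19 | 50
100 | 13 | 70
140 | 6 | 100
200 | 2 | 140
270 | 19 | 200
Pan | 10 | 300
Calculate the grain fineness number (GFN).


Formula: GFN = sum(pct * multiplier) / sum(pct)
sum(pct * multiplier) = 10288
sum(pct) = 100
GFN = 10288 / 100 = 102.88

Answer: 102.88


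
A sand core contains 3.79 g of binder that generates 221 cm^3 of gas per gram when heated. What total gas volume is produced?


Formula: V_gas = W_binder * gas_evolution_rate
V = 3.79 g * 221 cm^3/g = 837.5900 cm^3

Final answer: 837.5900 cm^3


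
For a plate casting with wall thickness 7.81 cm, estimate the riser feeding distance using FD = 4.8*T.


Formula: FD = 4.8 * T  (riser feeding-distance rule)
FD = 4.8 * 7.81 cm = 37.4880 cm

Answer: 37.4880 cm


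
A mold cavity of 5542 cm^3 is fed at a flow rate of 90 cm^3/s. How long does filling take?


Formula: t_fill = V_mold / Q_flow
t = 5542 cm^3 / 90 cm^3/s = 61.5778 s

Final answer: 61.5778 s


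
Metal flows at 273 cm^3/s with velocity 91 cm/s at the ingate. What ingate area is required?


Formula: A_ingate = Q / v  (continuity equation)
A = 273 cm^3/s / 91 cm/s = 3.0000 cm^2

3.0000 cm^2


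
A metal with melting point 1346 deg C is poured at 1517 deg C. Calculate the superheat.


Formula: Superheat = T_pour - T_melt
Superheat = 1517 - 1346 = 171 deg C


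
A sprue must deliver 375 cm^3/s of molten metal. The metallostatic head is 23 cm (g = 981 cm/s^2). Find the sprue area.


Formula: v = sqrt(2*g*h), A = Q/v
Velocity: v = sqrt(2 * 981 * 23) = sqrt(45126) = 212.4288 cm/s
Sprue area: A = Q / v = 375 / 212.4288 = 1.7653 cm^2


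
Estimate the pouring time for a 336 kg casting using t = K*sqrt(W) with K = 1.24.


Formula: t = K * sqrt(W)
sqrt(W) = sqrt(336) = 18.33030
t = 1.24 * 18.33030 = 22.7296 s


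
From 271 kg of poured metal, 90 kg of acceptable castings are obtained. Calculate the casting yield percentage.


Formula: Casting Yield = (W_good / W_total) * 100
Yield = (90 kg / 271 kg) * 100 = 33.2103%

33.2103%


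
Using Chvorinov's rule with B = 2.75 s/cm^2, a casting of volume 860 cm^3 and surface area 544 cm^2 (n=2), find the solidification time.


Formula: t_s = B * (V/A)^n  (Chvorinov's rule, n=2)
Modulus M = V/A = 860/544 = 1.580882 cm
M^2 = 1.580882^2 = 2.499188 cm^2
t_s = 2.75 * 2.499188 = 6.8728 s

Final answer: 6.8728 s


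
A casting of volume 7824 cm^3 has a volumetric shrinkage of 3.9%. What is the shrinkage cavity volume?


Formula: V_shrink = V_casting * shrinkage_pct / 100
V_shrink = 7824 cm^3 * 3.9 / 100 = 305.1360 cm^3


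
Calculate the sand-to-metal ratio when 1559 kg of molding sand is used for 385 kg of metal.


Formula: Sand-to-Metal Ratio = W_sand / W_metal
Ratio = 1559 kg / 385 kg = 4.0494

4.0494


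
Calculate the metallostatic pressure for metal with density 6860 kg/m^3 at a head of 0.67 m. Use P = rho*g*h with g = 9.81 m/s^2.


Formula: P = rho * g * h
rho * g = 6860 * 9.81 = 67296.6 N/m^3
P = 67296.6 * 0.67 = 45088.7220 Pa

Answer: 45088.7220 Pa


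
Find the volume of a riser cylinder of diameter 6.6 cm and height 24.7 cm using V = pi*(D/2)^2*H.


Formula: V = pi * (D/2)^2 * H  (cylinder volume)
Radius = D/2 = 6.6/2 = 3.3 cm
V = pi * 3.3^2 * 24.7 = 845.0350 cm^3

Final answer: 845.0350 cm^3


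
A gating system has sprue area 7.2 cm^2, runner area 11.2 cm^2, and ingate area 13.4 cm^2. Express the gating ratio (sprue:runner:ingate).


Sprue:Runner:Ingate = 1 : 11.2/7.2 : 13.4/7.2 = 1:1.56:1.86

Answer: 1:1.56:1.86


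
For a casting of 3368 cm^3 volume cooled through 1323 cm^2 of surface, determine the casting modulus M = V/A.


Formula: Casting Modulus M = V / A
M = 3368 cm^3 / 1323 cm^2 = 2.5457 cm

Final answer: 2.5457 cm


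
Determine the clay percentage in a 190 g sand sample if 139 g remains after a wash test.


Formula: Clay% = (W_total - W_washed) / W_total * 100
Clay mass = 190 - 139 = 51 g
Clay% = 51 / 190 * 100 = 26.8421%


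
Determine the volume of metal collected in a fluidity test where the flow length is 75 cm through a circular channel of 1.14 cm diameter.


Formula: V = pi * (d/2)^2 * L  (cylinder volume)
Radius = 1.14/2 = 0.57 cm
V = pi * 0.57^2 * 75 = 76.5528 cm^3

Final answer: 76.5528 cm^3


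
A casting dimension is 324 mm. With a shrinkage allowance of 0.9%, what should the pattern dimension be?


Formula: L_pattern = L_casting * (1 + shrinkage_rate/100)
Shrinkage factor = 1 + 0.9/100 = 1.009
L_pattern = 324 mm * 1.009 = 326.9160 mm

326.9160 mm


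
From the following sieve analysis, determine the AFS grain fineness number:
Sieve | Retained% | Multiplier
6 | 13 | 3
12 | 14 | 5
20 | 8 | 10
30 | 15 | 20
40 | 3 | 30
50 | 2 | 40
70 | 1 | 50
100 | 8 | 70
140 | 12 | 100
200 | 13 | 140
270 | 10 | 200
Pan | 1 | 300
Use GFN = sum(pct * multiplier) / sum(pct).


Formula: GFN = sum(pct * multiplier) / sum(pct)
sum(pct * multiplier) = 6589
sum(pct) = 100
GFN = 6589 / 100 = 65.89

65.89


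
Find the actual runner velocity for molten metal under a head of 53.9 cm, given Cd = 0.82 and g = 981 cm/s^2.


Formula: v = Cd * sqrt(2 * g * h)  (Torricelli with discharge coefficient)
2*g*h = 2 * 981 * 53.9 = 105751.8 cm^2/s^2
sqrt(105751.8) = 325.19502 cm/s
v = 0.82 * 325.19502 = 266.6599 cm/s

Final answer: 266.6599 cm/s


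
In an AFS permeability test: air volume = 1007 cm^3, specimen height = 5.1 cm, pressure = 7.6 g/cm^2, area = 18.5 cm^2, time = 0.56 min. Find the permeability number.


Formula: Permeability Number P = (V * H) / (p * A * t)
Numerator: V * H = 1007 * 5.1 = 5135.7
Denominator: p * A * t = 7.6 * 18.5 * 0.56 = 78.736
P = 5135.7 / 78.736 = 65.2268


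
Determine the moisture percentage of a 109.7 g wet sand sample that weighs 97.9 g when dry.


Formula: MC = (W_wet - W_dry) / W_wet * 100
Water mass = 109.7 - 97.9 = 11.8 g
MC = 11.8 / 109.7 * 100 = 10.7566%

Answer: 10.7566%


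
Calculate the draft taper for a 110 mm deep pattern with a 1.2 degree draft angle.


Formula: taper = depth * tan(draft_angle)
tan(1.2 deg) = 0.0209470
taper = 110 mm * 0.0209470 = 2.3042 mm

Final answer: 2.3042 mm


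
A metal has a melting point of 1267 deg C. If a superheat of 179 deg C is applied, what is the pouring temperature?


Formula: T_pour = T_melt + Superheat
T_pour = 1267 + 179 = 1446 deg C


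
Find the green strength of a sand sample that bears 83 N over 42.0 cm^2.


Formula: Compressive Strength = Force / Area
Strength = 83 N / 42.0 cm^2 = 1.9762 N/cm^2

Final answer: 1.9762 N/cm^2


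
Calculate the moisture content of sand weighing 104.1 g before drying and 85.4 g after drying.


Formula: MC = (W_wet - W_dry) / W_wet * 100
Water mass = 104.1 - 85.4 = 18.7 g
MC = 18.7 / 104.1 * 100 = 17.9635%

Answer: 17.9635%


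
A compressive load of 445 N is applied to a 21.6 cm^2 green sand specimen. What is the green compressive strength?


Formula: Compressive Strength = Force / Area
Strength = 445 N / 21.6 cm^2 = 20.6019 N/cm^2

20.6019 N/cm^2


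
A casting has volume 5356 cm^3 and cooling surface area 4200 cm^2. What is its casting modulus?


Formula: Casting Modulus M = V / A
M = 5356 cm^3 / 4200 cm^2 = 1.2752 cm

Final answer: 1.2752 cm


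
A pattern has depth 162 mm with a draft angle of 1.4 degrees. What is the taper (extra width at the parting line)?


Formula: taper = depth * tan(draft_angle)
tan(1.4 deg) = 0.0244395
taper = 162 mm * 0.0244395 = 3.9592 mm


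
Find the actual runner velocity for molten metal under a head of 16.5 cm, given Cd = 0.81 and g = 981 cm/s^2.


Formula: v = Cd * sqrt(2 * g * h)  (Torricelli with discharge coefficient)
2*g*h = 2 * 981 * 16.5 = 32373.0 cm^2/s^2
sqrt(32373.0) = 179.92498 cm/s
v = 0.81 * 179.92498 = 145.7392 cm/s

Final answer: 145.7392 cm/s


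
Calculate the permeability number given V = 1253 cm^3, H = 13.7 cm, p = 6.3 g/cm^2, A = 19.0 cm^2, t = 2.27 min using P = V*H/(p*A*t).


Formula: Permeability Number P = (V * H) / (p * A * t)
Numerator: V * H = 1253 * 13.7 = 17166.1
Denominator: p * A * t = 6.3 * 19.0 * 2.27 = 271.719
P = 17166.1 / 271.719 = 63.1759

63.1759


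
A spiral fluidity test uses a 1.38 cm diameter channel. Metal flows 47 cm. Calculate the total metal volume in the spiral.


Formula: V = pi * (d/2)^2 * L  (cylinder volume)
Radius = 1.38/2 = 0.69 cm
V = pi * 0.69^2 * 47 = 70.2985 cm^3

Final answer: 70.2985 cm^3


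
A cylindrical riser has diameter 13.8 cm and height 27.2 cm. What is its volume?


Formula: V = pi * (D/2)^2 * H  (cylinder volume)
Radius = D/2 = 13.8/2 = 6.9 cm
V = pi * 6.9^2 * 27.2 = 4068.3374 cm^3

Answer: 4068.3374 cm^3


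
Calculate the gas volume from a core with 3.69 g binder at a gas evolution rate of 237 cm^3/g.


Formula: V_gas = W_binder * gas_evolution_rate
V = 3.69 g * 237 cm^3/g = 874.5300 cm^3

Final answer: 874.5300 cm^3


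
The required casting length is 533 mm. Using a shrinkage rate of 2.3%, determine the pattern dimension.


Formula: L_pattern = L_casting * (1 + shrinkage_rate/100)
Shrinkage factor = 1 + 2.3/100 = 1.023
L_pattern = 533 mm * 1.023 = 545.2590 mm

Answer: 545.2590 mm


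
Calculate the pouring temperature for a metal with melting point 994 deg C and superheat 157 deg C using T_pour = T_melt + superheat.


Formula: T_pour = T_melt + Superheat
T_pour = 994 + 157 = 1151 deg C

Final answer: 1151 deg C


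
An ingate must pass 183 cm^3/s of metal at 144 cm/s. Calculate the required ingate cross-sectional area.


Formula: A_ingate = Q / v  (continuity equation)
A = 183 cm^3/s / 144 cm/s = 1.2708 cm^2


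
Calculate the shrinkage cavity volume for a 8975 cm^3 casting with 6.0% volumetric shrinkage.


Formula: V_shrink = V_casting * shrinkage_pct / 100
V_shrink = 8975 cm^3 * 6.0 / 100 = 538.5000 cm^3

Final answer: 538.5000 cm^3


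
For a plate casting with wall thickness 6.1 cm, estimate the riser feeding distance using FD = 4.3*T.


Formula: FD = 4.3 * T  (riser feeding-distance rule)
FD = 4.3 * 6.1 cm = 26.2300 cm


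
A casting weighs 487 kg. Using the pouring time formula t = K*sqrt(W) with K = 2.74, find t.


Formula: t = K * sqrt(W)
sqrt(W) = sqrt(487) = 22.06808
t = 2.74 * 22.06808 = 60.4665 s


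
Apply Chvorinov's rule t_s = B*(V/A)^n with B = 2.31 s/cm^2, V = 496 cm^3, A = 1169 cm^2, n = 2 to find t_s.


Formula: t_s = B * (V/A)^n  (Chvorinov's rule, n=2)
Modulus M = V/A = 496/1169 = 0.424294 cm
M^2 = 0.424294^2 = 0.180025 cm^2
t_s = 2.31 * 0.180025 = 0.4159 s

Answer: 0.4159 s


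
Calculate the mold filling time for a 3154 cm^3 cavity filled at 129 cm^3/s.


Formula: t_fill = V_mold / Q_flow
t = 3154 cm^3 / 129 cm^3/s = 24.4496 s

Answer: 24.4496 s


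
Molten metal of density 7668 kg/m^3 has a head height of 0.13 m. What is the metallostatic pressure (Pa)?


Formula: P = rho * g * h
rho * g = 7668 * 9.81 = 75223.08 N/m^3
P = 75223.08 * 0.13 = 9779.0004 Pa


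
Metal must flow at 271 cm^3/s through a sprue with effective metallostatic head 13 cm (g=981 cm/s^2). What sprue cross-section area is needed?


Formula: v = sqrt(2*g*h), A = Q/v
Velocity: v = sqrt(2 * 981 * 13) = sqrt(25506) = 159.7060 cm/s
Sprue area: A = Q / v = 271 / 159.7060 = 1.6969 cm^2


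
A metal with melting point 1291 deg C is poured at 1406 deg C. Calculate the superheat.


Formula: Superheat = T_pour - T_melt
Superheat = 1406 - 1291 = 115 deg C

Final answer: 115 deg C


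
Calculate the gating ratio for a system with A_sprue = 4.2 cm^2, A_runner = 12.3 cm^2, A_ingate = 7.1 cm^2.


Sprue:Runner:Ingate = 1 : 12.3/4.2 : 7.1/4.2 = 1:2.93:1.69

Final answer: 1:2.93:1.69


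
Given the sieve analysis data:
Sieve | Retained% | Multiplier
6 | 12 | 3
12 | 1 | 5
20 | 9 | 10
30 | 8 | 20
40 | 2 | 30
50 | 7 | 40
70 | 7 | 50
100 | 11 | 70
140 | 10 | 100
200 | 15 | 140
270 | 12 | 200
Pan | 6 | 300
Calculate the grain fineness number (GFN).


Formula: GFN = sum(pct * multiplier) / sum(pct)
sum(pct * multiplier) = 9051
sum(pct) = 100
GFN = 9051 / 100 = 90.51

Answer: 90.51


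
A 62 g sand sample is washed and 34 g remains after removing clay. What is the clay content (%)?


Formula: Clay% = (W_total - W_washed) / W_total * 100
Clay mass = 62 - 34 = 28 g
Clay% = 28 / 62 * 100 = 45.1613%

Answer: 45.1613%


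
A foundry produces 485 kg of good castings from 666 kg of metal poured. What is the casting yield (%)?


Formula: Casting Yield = (W_good / W_total) * 100
Yield = (485 kg / 666 kg) * 100 = 72.8228%

72.8228%


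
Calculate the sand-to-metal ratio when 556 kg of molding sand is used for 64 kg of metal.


Formula: Sand-to-Metal Ratio = W_sand / W_metal
Ratio = 556 kg / 64 kg = 8.6875

Answer: 8.6875


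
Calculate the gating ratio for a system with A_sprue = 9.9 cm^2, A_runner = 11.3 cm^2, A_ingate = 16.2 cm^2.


Sprue:Runner:Ingate = 1 : 11.3/9.9 : 16.2/9.9 = 1:1.14:1.64


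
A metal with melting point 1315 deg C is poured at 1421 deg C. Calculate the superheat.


Formula: Superheat = T_pour - T_melt
Superheat = 1421 - 1315 = 106 deg C

Answer: 106 deg C


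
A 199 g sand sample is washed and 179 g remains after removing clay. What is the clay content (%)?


Formula: Clay% = (W_total - W_washed) / W_total * 100
Clay mass = 199 - 179 = 20 g
Clay% = 20 / 199 * 100 = 10.0503%

Answer: 10.0503%


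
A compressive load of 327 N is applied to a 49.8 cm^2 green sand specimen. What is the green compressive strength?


Formula: Compressive Strength = Force / Area
Strength = 327 N / 49.8 cm^2 = 6.5663 N/cm^2

6.5663 N/cm^2


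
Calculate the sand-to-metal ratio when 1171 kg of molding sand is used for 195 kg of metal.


Formula: Sand-to-Metal Ratio = W_sand / W_metal
Ratio = 1171 kg / 195 kg = 6.0051


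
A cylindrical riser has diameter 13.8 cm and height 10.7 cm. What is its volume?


Formula: V = pi * (D/2)^2 * H  (cylinder volume)
Radius = D/2 = 13.8/2 = 6.9 cm
V = pi * 6.9^2 * 10.7 = 1600.4121 cm^3

1600.4121 cm^3


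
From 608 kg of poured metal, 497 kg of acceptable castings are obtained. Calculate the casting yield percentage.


Formula: Casting Yield = (W_good / W_total) * 100
Yield = (497 kg / 608 kg) * 100 = 81.7434%

Final answer: 81.7434%


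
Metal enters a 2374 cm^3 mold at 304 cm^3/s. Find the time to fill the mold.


Formula: t_fill = V_mold / Q_flow
t = 2374 cm^3 / 304 cm^3/s = 7.8092 s


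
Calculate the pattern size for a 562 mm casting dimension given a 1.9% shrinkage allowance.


Formula: L_pattern = L_casting * (1 + shrinkage_rate/100)
Shrinkage factor = 1 + 1.9/100 = 1.019
L_pattern = 562 mm * 1.019 = 572.6780 mm

Final answer: 572.6780 mm


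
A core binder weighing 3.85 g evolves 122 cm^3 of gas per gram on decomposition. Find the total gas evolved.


Formula: V_gas = W_binder * gas_evolution_rate
V = 3.85 g * 122 cm^3/g = 469.7000 cm^3

469.7000 cm^3


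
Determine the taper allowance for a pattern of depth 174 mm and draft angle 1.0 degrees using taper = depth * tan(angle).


Formula: taper = depth * tan(draft_angle)
tan(1.0 deg) = 0.0174551
taper = 174 mm * 0.0174551 = 3.0372 mm

Final answer: 3.0372 mm


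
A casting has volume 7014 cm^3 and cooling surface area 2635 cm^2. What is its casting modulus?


Formula: Casting Modulus M = V / A
M = 7014 cm^3 / 2635 cm^2 = 2.6619 cm

2.6619 cm


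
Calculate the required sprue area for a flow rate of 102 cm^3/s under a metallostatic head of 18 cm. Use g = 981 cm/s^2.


Formula: v = sqrt(2*g*h), A = Q/v
Velocity: v = sqrt(2 * 981 * 18) = sqrt(35316) = 187.9255 cm/s
Sprue area: A = Q / v = 102 / 187.9255 = 0.5428 cm^2

Final answer: 0.5428 cm^2


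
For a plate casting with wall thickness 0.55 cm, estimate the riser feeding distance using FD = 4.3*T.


Formula: FD = 4.3 * T  (riser feeding-distance rule)
FD = 4.3 * 0.55 cm = 2.3650 cm


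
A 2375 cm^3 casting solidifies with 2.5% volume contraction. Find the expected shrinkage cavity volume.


Formula: V_shrink = V_casting * shrinkage_pct / 100
V_shrink = 2375 cm^3 * 2.5 / 100 = 59.3750 cm^3

Final answer: 59.3750 cm^3


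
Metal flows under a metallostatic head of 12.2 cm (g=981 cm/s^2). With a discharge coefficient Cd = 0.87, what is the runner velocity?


Formula: v = Cd * sqrt(2 * g * h)  (Torricelli with discharge coefficient)
2*g*h = 2 * 981 * 12.2 = 23936.4 cm^2/s^2
sqrt(23936.4) = 154.71393 cm/s
v = 0.87 * 154.71393 = 134.6011 cm/s

Answer: 134.6011 cm/s


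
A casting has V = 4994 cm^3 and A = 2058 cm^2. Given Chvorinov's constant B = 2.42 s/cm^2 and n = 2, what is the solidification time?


Formula: t_s = B * (V/A)^n  (Chvorinov's rule, n=2)
Modulus M = V/A = 4994/2058 = 2.426628 cm
M^2 = 2.426628^2 = 5.888523 cm^2
t_s = 2.42 * 5.888523 = 14.2502 s


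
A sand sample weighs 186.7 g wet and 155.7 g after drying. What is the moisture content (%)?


Formula: MC = (W_wet - W_dry) / W_wet * 100
Water mass = 186.7 - 155.7 = 31.0 g
MC = 31.0 / 186.7 * 100 = 16.6042%

Answer: 16.6042%


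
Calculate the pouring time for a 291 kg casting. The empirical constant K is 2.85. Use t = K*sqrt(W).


Formula: t = K * sqrt(W)
sqrt(W) = sqrt(291) = 17.05872
t = 2.85 * 17.05872 = 48.6174 s


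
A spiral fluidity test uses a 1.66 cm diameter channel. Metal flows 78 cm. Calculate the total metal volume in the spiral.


Formula: V = pi * (d/2)^2 * L  (cylinder volume)
Radius = 1.66/2 = 0.83 cm
V = pi * 0.83^2 * 78 = 168.8110 cm^3

Final answer: 168.8110 cm^3


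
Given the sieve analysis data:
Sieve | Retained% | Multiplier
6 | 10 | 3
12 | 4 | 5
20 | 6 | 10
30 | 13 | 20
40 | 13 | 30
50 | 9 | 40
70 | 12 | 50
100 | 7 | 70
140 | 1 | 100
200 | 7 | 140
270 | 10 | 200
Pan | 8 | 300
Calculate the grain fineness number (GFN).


Formula: GFN = sum(pct * multiplier) / sum(pct)
sum(pct * multiplier) = 7690
sum(pct) = 100
GFN = 7690 / 100 = 76.90


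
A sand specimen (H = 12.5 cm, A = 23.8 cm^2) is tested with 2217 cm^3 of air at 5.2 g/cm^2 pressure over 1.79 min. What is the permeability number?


Formula: Permeability Number P = (V * H) / (p * A * t)
Numerator: V * H = 2217 * 12.5 = 27712.5
Denominator: p * A * t = 5.2 * 23.8 * 1.79 = 221.5304
P = 27712.5 / 221.5304 = 125.0957

Answer: 125.0957


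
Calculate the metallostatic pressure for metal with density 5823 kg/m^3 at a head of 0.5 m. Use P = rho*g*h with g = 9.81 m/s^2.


Formula: P = rho * g * h
rho * g = 5823 * 9.81 = 57123.63 N/m^3
P = 57123.63 * 0.5 = 28561.8150 Pa

Final answer: 28561.8150 Pa


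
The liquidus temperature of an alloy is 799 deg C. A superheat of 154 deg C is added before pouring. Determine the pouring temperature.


Formula: T_pour = T_melt + Superheat
T_pour = 799 + 154 = 953 deg C

953 deg C


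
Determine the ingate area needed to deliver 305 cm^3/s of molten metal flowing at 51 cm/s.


Formula: A_ingate = Q / v  (continuity equation)
A = 305 cm^3/s / 51 cm/s = 5.9804 cm^2

Final answer: 5.9804 cm^2


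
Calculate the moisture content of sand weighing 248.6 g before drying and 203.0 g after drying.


Formula: MC = (W_wet - W_dry) / W_wet * 100
Water mass = 248.6 - 203.0 = 45.6 g
MC = 45.6 / 248.6 * 100 = 18.3427%

Final answer: 18.3427%


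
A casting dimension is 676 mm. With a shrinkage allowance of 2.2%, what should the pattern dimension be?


Formula: L_pattern = L_casting * (1 + shrinkage_rate/100)
Shrinkage factor = 1 + 2.2/100 = 1.022
L_pattern = 676 mm * 1.022 = 690.8720 mm

690.8720 mm


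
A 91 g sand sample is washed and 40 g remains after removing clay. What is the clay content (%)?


Formula: Clay% = (W_total - W_washed) / W_total * 100
Clay mass = 91 - 40 = 51 g
Clay% = 51 / 91 * 100 = 56.0440%


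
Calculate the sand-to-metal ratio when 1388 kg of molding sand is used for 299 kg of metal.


Formula: Sand-to-Metal Ratio = W_sand / W_metal
Ratio = 1388 kg / 299 kg = 4.6421

Final answer: 4.6421


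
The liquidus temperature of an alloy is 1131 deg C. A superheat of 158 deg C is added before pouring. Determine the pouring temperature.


Formula: T_pour = T_melt + Superheat
T_pour = 1131 + 158 = 1289 deg C

Final answer: 1289 deg C


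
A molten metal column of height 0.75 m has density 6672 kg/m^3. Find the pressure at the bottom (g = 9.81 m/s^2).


Formula: P = rho * g * h
rho * g = 6672 * 9.81 = 65452.32 N/m^3
P = 65452.32 * 0.75 = 49089.2400 Pa


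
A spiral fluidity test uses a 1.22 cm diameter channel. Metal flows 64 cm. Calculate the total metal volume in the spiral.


Formula: V = pi * (d/2)^2 * L  (cylinder volume)
Radius = 1.22/2 = 0.61 cm
V = pi * 0.61^2 * 64 = 74.8151 cm^3


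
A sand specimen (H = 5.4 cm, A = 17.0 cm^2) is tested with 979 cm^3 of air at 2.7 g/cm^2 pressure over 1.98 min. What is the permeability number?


Formula: Permeability Number P = (V * H) / (p * A * t)
Numerator: V * H = 979 * 5.4 = 5286.6
Denominator: p * A * t = 2.7 * 17.0 * 1.98 = 90.882
P = 5286.6 / 90.882 = 58.1699

Final answer: 58.1699


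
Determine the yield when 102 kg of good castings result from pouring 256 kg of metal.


Formula: Casting Yield = (W_good / W_total) * 100
Yield = (102 kg / 256 kg) * 100 = 39.8438%


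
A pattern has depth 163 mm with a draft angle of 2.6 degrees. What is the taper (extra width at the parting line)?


Formula: taper = depth * tan(draft_angle)
tan(2.6 deg) = 0.0454097
taper = 163 mm * 0.0454097 = 7.4018 mm

Answer: 7.4018 mm


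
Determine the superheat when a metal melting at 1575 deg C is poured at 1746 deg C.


Formula: Superheat = T_pour - T_melt
Superheat = 1746 - 1575 = 171 deg C

171 deg C


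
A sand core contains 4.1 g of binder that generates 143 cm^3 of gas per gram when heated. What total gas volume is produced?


Formula: V_gas = W_binder * gas_evolution_rate
V = 4.1 g * 143 cm^3/g = 586.3000 cm^3

Answer: 586.3000 cm^3


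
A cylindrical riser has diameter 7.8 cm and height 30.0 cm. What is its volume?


Formula: V = pi * (D/2)^2 * H  (cylinder volume)
Radius = D/2 = 7.8/2 = 3.9 cm
V = pi * 3.9^2 * 30.0 = 1433.5087 cm^3


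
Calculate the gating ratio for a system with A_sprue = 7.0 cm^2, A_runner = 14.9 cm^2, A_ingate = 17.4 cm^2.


Sprue:Runner:Ingate = 1 : 14.9/7.0 : 17.4/7.0 = 1:2.13:2.49

Final answer: 1:2.13:2.49


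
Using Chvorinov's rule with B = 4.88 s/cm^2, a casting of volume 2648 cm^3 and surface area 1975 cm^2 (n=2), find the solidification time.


Formula: t_s = B * (V/A)^n  (Chvorinov's rule, n=2)
Modulus M = V/A = 2648/1975 = 1.340759 cm
M^2 = 1.340759^2 = 1.797635 cm^2
t_s = 4.88 * 1.797635 = 8.7725 s

Final answer: 8.7725 s


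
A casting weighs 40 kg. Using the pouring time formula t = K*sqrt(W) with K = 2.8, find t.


Formula: t = K * sqrt(W)
sqrt(W) = sqrt(40) = 6.32456
t = 2.8 * 6.32456 = 17.7088 s


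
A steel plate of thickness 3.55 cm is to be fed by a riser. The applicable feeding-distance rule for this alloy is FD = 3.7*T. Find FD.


Formula: FD = 3.7 * T  (riser feeding-distance rule)
FD = 3.7 * 3.55 cm = 13.1350 cm

Final answer: 13.1350 cm


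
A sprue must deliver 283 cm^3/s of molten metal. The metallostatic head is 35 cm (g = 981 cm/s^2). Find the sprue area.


Formula: v = sqrt(2*g*h), A = Q/v
Velocity: v = sqrt(2 * 981 * 35) = sqrt(68670) = 262.0496 cm/s
Sprue area: A = Q / v = 283 / 262.0496 = 1.0799 cm^2

Answer: 1.0799 cm^2


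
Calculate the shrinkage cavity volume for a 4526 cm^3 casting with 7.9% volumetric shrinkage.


Formula: V_shrink = V_casting * shrinkage_pct / 100
V_shrink = 4526 cm^3 * 7.9 / 100 = 357.5540 cm^3


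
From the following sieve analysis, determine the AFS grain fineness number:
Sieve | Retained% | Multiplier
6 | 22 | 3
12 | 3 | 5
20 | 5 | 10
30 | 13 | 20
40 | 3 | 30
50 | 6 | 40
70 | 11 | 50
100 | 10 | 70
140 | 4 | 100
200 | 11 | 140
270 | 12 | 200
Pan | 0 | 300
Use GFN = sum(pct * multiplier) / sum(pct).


Formula: GFN = sum(pct * multiplier) / sum(pct)
sum(pct * multiplier) = 6311
sum(pct) = 100
GFN = 6311 / 100 = 63.11

63.11


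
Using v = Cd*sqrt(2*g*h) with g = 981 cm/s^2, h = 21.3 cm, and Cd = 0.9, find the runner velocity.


Formula: v = Cd * sqrt(2 * g * h)  (Torricelli with discharge coefficient)
2*g*h = 2 * 981 * 21.3 = 41790.6 cm^2/s^2
sqrt(41790.6) = 204.42749 cm/s
v = 0.9 * 204.42749 = 183.9847 cm/s


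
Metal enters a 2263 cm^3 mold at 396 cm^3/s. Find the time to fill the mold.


Formula: t_fill = V_mold / Q_flow
t = 2263 cm^3 / 396 cm^3/s = 5.7146 s

Answer: 5.7146 s


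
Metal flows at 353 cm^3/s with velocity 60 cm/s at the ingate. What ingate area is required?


Formula: A_ingate = Q / v  (continuity equation)
A = 353 cm^3/s / 60 cm/s = 5.8833 cm^2

Answer: 5.8833 cm^2


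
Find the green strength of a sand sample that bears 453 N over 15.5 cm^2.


Formula: Compressive Strength = Force / Area
Strength = 453 N / 15.5 cm^2 = 29.2258 N/cm^2

Answer: 29.2258 N/cm^2


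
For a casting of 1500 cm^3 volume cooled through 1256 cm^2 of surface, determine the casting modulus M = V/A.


Formula: Casting Modulus M = V / A
M = 1500 cm^3 / 1256 cm^2 = 1.1943 cm

1.1943 cm


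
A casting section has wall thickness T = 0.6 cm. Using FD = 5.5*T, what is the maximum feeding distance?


Formula: FD = 5.5 * T  (riser feeding-distance rule)
FD = 5.5 * 0.6 cm = 3.3000 cm

3.3000 cm


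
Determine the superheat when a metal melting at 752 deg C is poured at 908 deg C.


Formula: Superheat = T_pour - T_melt
Superheat = 908 - 752 = 156 deg C

Answer: 156 deg C


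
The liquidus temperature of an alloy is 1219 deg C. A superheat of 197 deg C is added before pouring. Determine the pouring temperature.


Formula: T_pour = T_melt + Superheat
T_pour = 1219 + 197 = 1416 deg C

1416 deg C


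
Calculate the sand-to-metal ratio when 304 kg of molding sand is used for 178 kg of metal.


Formula: Sand-to-Metal Ratio = W_sand / W_metal
Ratio = 304 kg / 178 kg = 1.7079

Answer: 1.7079


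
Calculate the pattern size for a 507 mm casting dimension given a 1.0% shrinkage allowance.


Formula: L_pattern = L_casting * (1 + shrinkage_rate/100)
Shrinkage factor = 1 + 1.0/100 = 1.01
L_pattern = 507 mm * 1.01 = 512.0700 mm

Final answer: 512.0700 mm


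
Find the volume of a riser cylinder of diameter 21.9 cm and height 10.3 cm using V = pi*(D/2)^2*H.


Formula: V = pi * (D/2)^2 * H  (cylinder volume)
Radius = D/2 = 21.9/2 = 10.95 cm
V = pi * 10.95^2 * 10.3 = 3879.8536 cm^3

Answer: 3879.8536 cm^3


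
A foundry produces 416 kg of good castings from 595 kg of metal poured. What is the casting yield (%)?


Formula: Casting Yield = (W_good / W_total) * 100
Yield = (416 kg / 595 kg) * 100 = 69.9160%

Final answer: 69.9160%


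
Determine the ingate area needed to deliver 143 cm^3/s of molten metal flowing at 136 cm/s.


Formula: A_ingate = Q / v  (continuity equation)
A = 143 cm^3/s / 136 cm/s = 1.0515 cm^2

1.0515 cm^2


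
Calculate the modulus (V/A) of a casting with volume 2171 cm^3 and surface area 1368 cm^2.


Formula: Casting Modulus M = V / A
M = 2171 cm^3 / 1368 cm^2 = 1.5870 cm

1.5870 cm


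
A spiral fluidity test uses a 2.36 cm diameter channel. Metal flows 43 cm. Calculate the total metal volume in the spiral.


Formula: V = pi * (d/2)^2 * L  (cylinder volume)
Radius = 2.36/2 = 1.18 cm
V = pi * 1.18^2 * 43 = 188.0972 cm^3

Final answer: 188.0972 cm^3


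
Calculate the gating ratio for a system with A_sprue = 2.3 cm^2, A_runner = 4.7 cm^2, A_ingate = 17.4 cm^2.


Sprue:Runner:Ingate = 1 : 4.7/2.3 : 17.4/2.3 = 1:2.04:7.57


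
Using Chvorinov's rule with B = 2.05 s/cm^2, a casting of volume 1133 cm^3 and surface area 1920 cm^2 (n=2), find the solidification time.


Formula: t_s = B * (V/A)^n  (Chvorinov's rule, n=2)
Modulus M = V/A = 1133/1920 = 0.590104 cm
M^2 = 0.590104^2 = 0.348223 cm^2
t_s = 2.05 * 0.348223 = 0.7139 s

Answer: 0.7139 s


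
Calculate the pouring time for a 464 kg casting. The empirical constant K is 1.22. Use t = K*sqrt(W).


Formula: t = K * sqrt(W)
sqrt(W) = sqrt(464) = 21.54066
t = 1.22 * 21.54066 = 26.2796 s

26.2796 s


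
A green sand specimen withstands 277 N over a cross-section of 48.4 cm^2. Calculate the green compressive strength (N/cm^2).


Formula: Compressive Strength = Force / Area
Strength = 277 N / 48.4 cm^2 = 5.7231 N/cm^2

Final answer: 5.7231 N/cm^2
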